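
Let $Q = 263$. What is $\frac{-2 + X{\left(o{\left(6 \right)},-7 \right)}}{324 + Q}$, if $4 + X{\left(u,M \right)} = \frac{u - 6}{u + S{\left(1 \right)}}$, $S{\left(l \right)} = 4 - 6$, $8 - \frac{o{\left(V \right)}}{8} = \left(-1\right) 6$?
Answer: $- \frac{277}{32285} \approx -0.0085798$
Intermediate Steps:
$o{\left(V \right)} = 112$ ($o{\left(V \right)} = 64 - 8 \left(\left(-1\right) 6\right) = 64 - -48 = 64 + 48 = 112$)
$S{\left(l \right)} = -2$ ($S{\left(l \right)} = 4 - 6 = -2$)
$X{\left(u,M \right)} = -4 + \frac{-6 + u}{-2 + u}$ ($X{\left(u,M \right)} = -4 + \frac{u - 6}{u - 2} = -4 + \frac{-6 + u}{-2 + u}$)
$\frac{-2 + X{\left(o{\left(6 \right)},-7 \right)}}{324 + Q} = \frac{-2 + \frac{2 - 336}{-2 + 112}}{324 + 263} = \frac{-2 + \frac{2 - 336}{110}}{587} = \left(-2 + \frac{1}{110} \left(-334\right)\right) \frac{1}{587} = \left(-2 - \frac{167}{55}\right) \frac{1}{587} = \left(- \frac{277}{55}\right) \frac{1}{587} = - \frac{277}{32285}$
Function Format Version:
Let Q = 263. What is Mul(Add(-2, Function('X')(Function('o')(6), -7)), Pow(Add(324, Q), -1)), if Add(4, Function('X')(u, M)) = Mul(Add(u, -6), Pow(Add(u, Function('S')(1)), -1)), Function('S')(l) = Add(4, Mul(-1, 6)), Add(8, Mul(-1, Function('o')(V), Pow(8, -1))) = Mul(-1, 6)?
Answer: Rational(-277, 32285) ≈ -0.0085798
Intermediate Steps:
Function('o')(V) = 112 (Function('o')(V) = Add(64, Mul(-8, Mul(-1, 6))) = Add(64, Mul(-8, -6)) = Add(64, 48) = 112)
Function('S')(l) = -2 (Function('S')(l) = Add(4, -6) = -2)
Function('X')(u, M) = Add(-4, Mul(Pow(Add(-2, u), -1), Add(-6, u))) (Function('X')(u, M) = Add(-4, Mul(Add(u, -6), Pow(Add(u, -2), -1))) = Add(-4, Mul(Add(-6, u), Pow(Add(-2, u), -1))) = Add(-4, Mul(Pow(Add(-2, u), -1), Add(-6, u))))
Mul(Add(-2, Function('X')(Function('o')(6), -7)), Pow(Add(324, Q), -1)) = Mul(Add(-2, Mul(Pow(Add(-2, 112), -1), Add(2, Mul(-3, 112)))), Pow(Add(324, 263), -1)) = Mul(Add(-2, Mul(Pow(110, -1), Add(2, -336))), Pow(587, -1)) = Mul(Add(-2, Mul(Rational(1, 110), -334)), Rational(1, 587)) = Mul(Add(-2, Rational(-167, 55)), Rational(1, 587)) = Mul(Rational(-277, 55), Rational(1, 587)) = Rational(-277, 32285)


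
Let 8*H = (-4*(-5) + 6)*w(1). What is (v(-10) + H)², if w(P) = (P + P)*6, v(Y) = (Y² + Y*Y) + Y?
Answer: 52441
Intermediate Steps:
v(Y) = Y + 2*Y² (v(Y) = (Y² + Y²) + Y = 2*Y² + Y = Y + 2*Y²)
w(P) = 12*P (w(P) = (2*P)*6 = 12*P)
H = 39 (H = ((-4*(-5) + 6)*(12*1))/8 = ((20 + 6)*12)/8 = (26*12)/8 = (⅛)*312 = 39)
(v(-10) + H)² = (-10*(1 + 2*(-10)) + 39)² = (-10*(1 - 20) + 39)² = (-10*(-19) + 39)² = (190 + 39)² = 229² = 52441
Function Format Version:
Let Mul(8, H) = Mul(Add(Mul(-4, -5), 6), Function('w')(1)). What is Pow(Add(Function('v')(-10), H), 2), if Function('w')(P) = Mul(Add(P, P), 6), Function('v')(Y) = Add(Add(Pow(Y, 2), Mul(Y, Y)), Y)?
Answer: 52441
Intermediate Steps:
Function('v')(Y) = Add(Y, Mul(2, Pow(Y, 2))) (Function('v')(Y) = Add(Add(Pow(Y, 2), Pow(Y, 2)), Y) = Add(Mul(2, Pow(Y, 2)), Y) = Add(Y, Mul(2, Pow(Y, 2))))
Function('w')(P) = Mul(12, P) (Function('w')(P) = Mul(Mul(2, P), 6) = Mul(12, P))
H = 39 (H = Mul(Rational(1, 8), Mul(Add(Mul(-4, -5), 6), Mul(12, 1))) = Mul(Rational(1, 8), Mul(Add(20, 6), 12)) = Mul(Rational(1, 8), Mul(26, 12)) = Mul(Rational(1, 8), 312) = 39)
Pow(Add(Function('v')(-10), H), 2) = Pow(Add(Mul(-10, Add(1, Mul(2, -10))), 39), 2) = Pow(Add(Mul(-10, Add(1, -20)), 39), 2) = Pow(Add(Mul(-10, -19), 39), 2) = Pow(Add(190, 39), 2) = Pow(229, 2) = 52441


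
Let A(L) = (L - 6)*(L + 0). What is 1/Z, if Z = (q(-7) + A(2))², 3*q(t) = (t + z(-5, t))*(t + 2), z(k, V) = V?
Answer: 9/2116 ≈ 0.0042533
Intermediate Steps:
A(L) = L*(-6 + L) (A(L) = (-6 + L)*L = L*(-6 + L))
q(t) = 2*t*(2 + t)/3 (q(t) = ((t + t)*(t + 2))/3 = ((2*t)*(2 + t))/3 = (2*t*(2 + t))/3 = 2*t*(2 + t)/3)
Z = 2116/9 (Z = ((⅔)*(-7)*(2 - 7) + 2*(-6 + 2))² = ((⅔)*(-7)*(-5) + 2*(-4))² = (70/3 - 8)² = (46/3)² = 2116/9 ≈ 235.11)
1/Z = 1/(2116/9) = 9/2116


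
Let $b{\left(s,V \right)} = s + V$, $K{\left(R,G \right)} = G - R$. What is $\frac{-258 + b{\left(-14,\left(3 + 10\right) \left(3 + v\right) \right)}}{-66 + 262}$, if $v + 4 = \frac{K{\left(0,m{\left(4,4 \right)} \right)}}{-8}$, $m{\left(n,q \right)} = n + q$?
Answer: $- \frac{149}{98} \approx -1.5204$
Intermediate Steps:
$v = -5$ ($v = -4 + \frac{\left(4 + 4\right) - 0}{-8} = -4 + \left(8 + 0\right) \left(- \frac{1}{8}\right) = -4 + 8 \left(- \frac{1}{8}\right) = -4 - 1 = -5$)
$b{\left(s,V \right)} = V + s$
$\frac{-258 + b{\left(-14,\left(3 + 10\right) \left(3 + v\right) \right)}}{-66 + 262} = \frac{-258 + \left(\left(3 + 10\right) \left(3 - 5\right) - 14\right)}{-66 + 262} = \frac{-258 + \left(13 \left(-2\right) - 14\right)}{196} = \left(-258 - 40\right) \frac{1}{196} = \left(-298\right) \frac{1}{196} = - \frac{149}{98}$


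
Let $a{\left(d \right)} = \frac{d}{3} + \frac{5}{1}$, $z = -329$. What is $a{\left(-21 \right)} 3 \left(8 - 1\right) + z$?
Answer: $-371$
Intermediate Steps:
$a{\left(d \right)} = 5 + \frac{d}{3}$ ($a{\left(d \right)} = d \frac{1}{3} + 5 \cdot 1 = \frac{d}{3} + 5 = 5 + \frac{d}{3}$)
$a{\left(-21 \right)} 3 \left(8 - 1\right) + z = \left(5 + \frac{1}{3} \left(-21\right)\right) 3 \left(8 - 1\right) - 329 = \left(5 - 7\right) 3 \cdot 7 - 329 = \left(-2\right) 21 - 329 = -42 - 329 = -371$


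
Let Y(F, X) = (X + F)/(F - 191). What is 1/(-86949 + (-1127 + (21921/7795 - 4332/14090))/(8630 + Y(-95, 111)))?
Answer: -1355411388871/117851841463177376 ≈ -1.1501e-5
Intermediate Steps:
Y(F, X) = (F + X)/(-191 + F)
1/(-86949 + (-1127 + (21921/7795 - 4332/14090))/(8630 + Y(-95, 111))) = 1/(-86949 + (-1127 + (21921/7795 - 4332/14090))/(8630 + (-95 + 111)/(-191 - 95))) = 1/(-86949 + (-1127 + (21921*(1/7795) - 4332*1/14090))/(8630 + 16/(-286))) = 1/(-86949 + (-1127 + (21921/7795 - 2166/7045))/(8630 - 1/286*16)) = 1/(-86949 + (-1127 + 5501979/2196631)/(8630 - 8/143)) = 1/(-86949 - 2470101158/(2196631*1234082/143)) = 1/(-86949 - 2470101158/2196631*143/1234082) = 1/(-86949 - 176612232797/1355411388871) = 1/(-117851841463177376/1355411388871) = -1355411388871/117851841463177376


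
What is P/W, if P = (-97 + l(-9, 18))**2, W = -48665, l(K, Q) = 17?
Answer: -1280/9733 ≈ -0.13151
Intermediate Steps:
P = 6400 (P = (-97 + 17)**2 = (-80)**2 = 6400)
P/W = 6400/(-48665) = 6400*(-1/48665) = -1280/9733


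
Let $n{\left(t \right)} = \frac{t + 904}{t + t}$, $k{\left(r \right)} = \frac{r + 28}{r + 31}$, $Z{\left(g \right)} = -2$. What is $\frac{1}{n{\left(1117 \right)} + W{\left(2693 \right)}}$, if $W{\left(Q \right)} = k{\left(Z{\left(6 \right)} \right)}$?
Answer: $\frac{64786}{116693} \approx 0.55518$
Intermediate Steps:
$k{\left(r \right)} = \frac{28 + r}{31 + r}$
$W{\left(Q \right)} = \frac{26}{29}$ ($W{\left(Q \right)} = \frac{28 - 2}{31 - 2} = \frac{1}{29} \cdot 26 = \frac{26}{29}$)
$n{\left(t \right)} = \frac{904 + t}{2 t}$
$\frac{1}{n{\left(1117 \right)} + W{\left(2693 \right)}} = \frac{1}{\frac{904 + 1117}{2 \cdot 1117} + \frac{26}{29}} = \frac{1}{\frac{1}{2} \cdot \frac{1}{1117} \cdot 2021 + \frac{26}{29}} = \frac{1}{\frac{2021}{2234} + \frac{26}{29}} = \frac{1}{\frac{116693}{64786}} = \frac{64786}{116693}$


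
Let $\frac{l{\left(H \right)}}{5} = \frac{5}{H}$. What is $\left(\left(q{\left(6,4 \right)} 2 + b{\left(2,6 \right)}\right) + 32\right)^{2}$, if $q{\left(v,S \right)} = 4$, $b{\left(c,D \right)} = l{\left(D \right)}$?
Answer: $\frac{70225}{36} \approx 1950.7$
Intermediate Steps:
$l{\left(H \right)} = \frac{25}{H}$ ($l{\left(H \right)} = 5 \frac{5}{H} = \frac{25}{H}$)
$b{\left(c,D \right)} = \frac{25}{D}$
$\left(\left(q{\left(6,4 \right)} 2 + b{\left(2,6 \right)}\right) + 32\right)^{2} = \left(\left(4 \cdot 2 + \frac{25}{6}\right) + 32\right)^{2} = \left(\left(8 + 25 \cdot \frac{1}{6}\right) + 32\right)^{2} = \left(\left(8 + \frac{25}{6}\right) + 32\right)^{2} = \left(\frac{73}{6} + 32\right)^{2} = \left(\frac{265}{6}\right)^{2} = \frac{70225}{36}$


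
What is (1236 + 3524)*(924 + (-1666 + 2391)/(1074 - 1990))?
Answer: 1006334210/229 ≈ 4.3945e+6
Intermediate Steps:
(1236 + 3524)*(924 + (-1666 + 2391)/(1074 - 1990)) = 4760*(924 + 725/(-916)) = 4760*(924 + 725*(-1/916)) = 4760*(924 - 725/916) = 4760*(845659/916) = 1006334210/229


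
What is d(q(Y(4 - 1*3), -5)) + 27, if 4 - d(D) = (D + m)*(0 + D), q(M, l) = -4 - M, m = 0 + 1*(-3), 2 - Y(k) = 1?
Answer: -9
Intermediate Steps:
Y(k) = 1 (Y(k) = 2 - 1*1 = 2 - 1 = 1)
m = -3 (m = 0 - 3 = -3)
d(D) = 4 - D*(-3 + D) (d(D) = 4 - (D - 3)*(0 + D) = 4 - (-3 + D)*D = 4 - D*(-3 + D))
d(q(Y(4 - 1*3), -5)) + 27 = (4 - (-4 - 1*1)² + 3*(-4 - 1*1)) + 27 = (4 - (-4 - 1)² + 3*(-4 - 1)) + 27 = (4 - 1*(-5)² + 3*(-5)) + 27 = (4 - 1*25 - 15) + 27 = (4 - 25 - 15) + 27 = -36 + 27 = -9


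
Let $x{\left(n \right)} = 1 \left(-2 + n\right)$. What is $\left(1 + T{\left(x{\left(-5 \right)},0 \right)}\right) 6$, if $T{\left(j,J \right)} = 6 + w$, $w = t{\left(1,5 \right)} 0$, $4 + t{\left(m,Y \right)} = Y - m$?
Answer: $42$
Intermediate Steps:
$t{\left(m,Y \right)} = -4 + Y - m$ ($t{\left(m,Y \right)} = -4 + \left(Y - m\right) = -4 + Y - m$)
$w = 0$ ($w = \left(-4 + 5 - 1\right) 0 = 0 \cdot 0 = 0$)
$x{\left(n \right)} = -2 + n$
$T{\left(j,J \right)} = 6$ ($T{\left(j,J \right)} = 6 + 0 = 6$)
$\left(1 + T{\left(x{\left(-5 \right)},0 \right)}\right) 6 = \left(1 + 6\right) 6 = 7 \cdot 6 = 42$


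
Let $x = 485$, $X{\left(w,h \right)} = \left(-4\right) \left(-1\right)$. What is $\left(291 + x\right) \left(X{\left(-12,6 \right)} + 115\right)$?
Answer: $92344$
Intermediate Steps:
$X{\left(w,h \right)} = 4$
$\left(291 + x\right) \left(X{\left(-12,6 \right)} + 115\right) = \left(291 + 485\right) \left(4 + 115\right) = 776 \cdot 119 = 92344$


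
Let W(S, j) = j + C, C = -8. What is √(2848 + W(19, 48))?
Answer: 38*√2 ≈ 53.740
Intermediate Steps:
W(S, j) = -8 + j (W(S, j) = j - 8 = -8 + j)
√(2848 + W(19, 48)) = √(2848 + (-8 + 48)) = √(2848 + 40) = √2888 = 38*√2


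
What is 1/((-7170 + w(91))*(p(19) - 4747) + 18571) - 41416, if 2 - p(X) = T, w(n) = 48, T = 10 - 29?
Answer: -1394772554487/33677143 ≈ -41416.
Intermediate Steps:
T = -19
p(X) = 21 (p(X) = 2 - 1*(-19) = 2 + 19 = 21)
1/((-7170 + w(91))*(p(19) - 4747) + 18571) - 41416 = 1/((-7170 + 48)*(21 - 4747) + 18571) - 41416 = 1/(-7122*(-4726) + 18571) - 41416 = 1/(33658572 + 18571) - 41416 = 1/33677143 - 41416 = -1394772554487/33677143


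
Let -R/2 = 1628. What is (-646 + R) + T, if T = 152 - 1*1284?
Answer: -5034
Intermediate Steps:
R = -3256 (R = -2*1628 = -3256)
T = -1132 (T = 152 - 1284 = -1132)
(-646 + R) + T = (-646 - 3256) - 1132 = -3902 - 1132 = -5034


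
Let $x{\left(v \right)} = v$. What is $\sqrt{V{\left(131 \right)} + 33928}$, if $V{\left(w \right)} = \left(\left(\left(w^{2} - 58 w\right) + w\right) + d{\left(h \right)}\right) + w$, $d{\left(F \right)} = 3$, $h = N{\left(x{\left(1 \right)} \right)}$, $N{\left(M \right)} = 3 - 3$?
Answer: $2 \sqrt{10939} \approx 209.18$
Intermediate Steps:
$N{\left(M \right)} = 0$
$h = 0$
$V{\left(w \right)} = 3 + w^{2} - 56 w$ ($V{\left(w \right)} = \left(\left(\left(w^{2} - 58 w\right) + w\right) + 3\right) + w = \left(\left(w^{2} - 57 w\right) + 3\right) + w = \left(3 + w^{2} - 57 w\right) + w = 3 + w^{2} - 56 w$)
$\sqrt{V{\left(131 \right)} + 33928} = \sqrt{\left(3 + 131^{2} - 7336\right) + 33928} = \sqrt{\left(3 + 17161 - 7336\right) + 33928} = \sqrt{9828 + 33928} = \sqrt{43756} = 2 \sqrt{10939}$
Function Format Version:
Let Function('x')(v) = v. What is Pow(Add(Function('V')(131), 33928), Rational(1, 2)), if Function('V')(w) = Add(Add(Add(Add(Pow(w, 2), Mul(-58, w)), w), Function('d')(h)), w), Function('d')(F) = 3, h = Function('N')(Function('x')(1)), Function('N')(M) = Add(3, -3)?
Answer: Mul(2, Pow(10939, Rational(1, 2))) ≈ 209.18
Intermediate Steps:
Function('N')(M) = 0
h = 0
Function('V')(w) = Add(3, Pow(w, 2), Mul(-56, w)) (Function('V')(w) = Add(Add(Add(Add(Pow(w, 2), Mul(-58, w)), w), 3), w) = Add(Add(Add(Pow(w, 2), Mul(-57, w)), 3), w) = Add(Add(3, Pow(w, 2), Mul(-57, w)), w) = Add(3, Pow(w, 2), Mul(-56, w)))
Pow(Add(Function('V')(131), 33928), Rational(1, 2)) = Pow(Add(Add(3, Pow(131, 2), Mul(-56, 131)), 33928), Rational(1, 2)) = Pow(Add(Add(3, 17161, -7336), 33928), Rational(1, 2)) = Pow(Add(9828, 33928), Rational(1, 2)) = Pow(43756, Rational(1, 2)) = Mul(2, Pow(10939, Rational(1, 2)))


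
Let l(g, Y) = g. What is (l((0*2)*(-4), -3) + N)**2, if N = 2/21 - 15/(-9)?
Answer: 1369/441 ≈ 3.1043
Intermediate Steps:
N = 37/21 (N = 2*(1/21) - 15*(-1/9) = 2/21 + 5/3 = 37/21 ≈ 1.7619)
(l((0*2)*(-4), -3) + N)**2 = ((0*2)*(-4) + 37/21)**2 = (0*(-4) + 37/21)**2 = (0 + 37/21)**2 = (37/21)**2 = 1369/441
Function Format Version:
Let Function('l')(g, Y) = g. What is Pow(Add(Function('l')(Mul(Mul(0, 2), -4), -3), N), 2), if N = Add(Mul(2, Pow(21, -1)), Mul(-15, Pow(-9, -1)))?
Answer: Rational(1369, 441) ≈ 3.1043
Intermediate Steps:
N = Rational(37, 21) (N = Add(Mul(2, Rational(1, 21)), Mul(-15, Rational(-1, 9))) = Add(Rational(2, 21), Rational(5, 3)) = Rational(37, 21) ≈ 1.7619)
Pow(Add(Function('l')(Mul(Mul(0, 2), -4), -3), N), 2) = Pow(Add(Mul(Mul(0, 2), -4), Rational(37, 21)), 2) = Pow(Add(Mul(0, -4), Rational(37, 21)), 2) = Pow(Add(0, Rational(37, 21)), 2) = Pow(Rational(37, 21), 2) = Rational(1369, 441)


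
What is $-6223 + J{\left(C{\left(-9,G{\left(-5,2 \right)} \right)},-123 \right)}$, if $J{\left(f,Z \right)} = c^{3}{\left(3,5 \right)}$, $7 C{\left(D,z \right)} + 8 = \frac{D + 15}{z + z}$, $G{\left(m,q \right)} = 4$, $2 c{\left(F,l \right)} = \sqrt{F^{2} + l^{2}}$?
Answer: $-6223 + \frac{17 \sqrt{34}}{4} \approx -6198.2$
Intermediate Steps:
$c{\left(F,l \right)} = \frac{\sqrt{F^{2} + l^{2}}}{2}$
$C{\left(D,z \right)} = - \frac{8}{7} + \frac{15 + D}{14 z}$ ($C{\left(D,z \right)} = - \frac{8}{7} + \frac{\left(D + 15\right) \frac{1}{z + z}}{7} = - \frac{8}{7} + \frac{\left(15 + D\right) \frac{1}{2 z}}{7} = - \frac{8}{7} + \frac{\frac{1}{2} \frac{1}{z} \left(15 + D\right)}{7} = - \frac{8}{7} + \frac{15 + D}{14 z}$)
$J{\left(f,Z \right)} = \frac{17 \sqrt{34}}{4}$ ($J{\left(f,Z \right)} = \left(\frac{\sqrt{3^{2} + 5^{2}}}{2}\right)^{3} = \left(\frac{\sqrt{9 + 25}}{2}\right)^{3} = \left(\frac{\sqrt{34}}{2}\right)^{3} = \frac{17 \sqrt{34}}{4}$)
$-6223 + J{\left(C{\left(-9,G{\left(-5,2 \right)} \right)},-123 \right)} = -6223 + \frac{17 \sqrt{34}}{4}$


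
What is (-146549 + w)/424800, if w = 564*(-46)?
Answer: -172493/424800 ≈ -0.40606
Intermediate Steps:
w = -25944
(-146549 + w)/424800 = (-146549 - 25944)/424800 = -172493*1/424800 = -172493/424800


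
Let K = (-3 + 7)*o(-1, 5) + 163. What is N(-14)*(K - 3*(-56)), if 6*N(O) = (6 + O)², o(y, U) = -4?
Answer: 3360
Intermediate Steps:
N(O) = (6 + O)²/6
K = 147 (K = (-3 + 7)*(-4) + 163 = 4*(-4) + 163 = -16 + 163 = 147)
N(-14)*(K - 3*(-56)) = ((6 - 14)²/6)*(147 - 3*(-56)) = ((⅙)*(-8)²)*(147 + 168) = ((⅙)*64)*315 = (32/3)*315 = 3360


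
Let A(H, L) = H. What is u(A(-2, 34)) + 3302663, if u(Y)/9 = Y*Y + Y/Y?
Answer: 3302708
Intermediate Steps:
u(Y) = 9 + 9*Y² (u(Y) = 9*(Y*Y + Y/Y) = 9*(Y² + 1) = 9*(1 + Y²) = 9 + 9*Y²)
u(A(-2, 34)) + 3302663 = (9 + 9*(-2)²) + 3302663 = (9 + 9*4) + 3302663 = (9 + 36) + 3302663 = 45 + 3302663 = 3302708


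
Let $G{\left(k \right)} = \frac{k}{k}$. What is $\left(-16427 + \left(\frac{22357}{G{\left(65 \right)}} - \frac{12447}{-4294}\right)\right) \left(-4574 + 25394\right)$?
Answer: $\frac{265203775470}{2147} \approx 1.2352 \cdot 10^{8}$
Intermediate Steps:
$G{\left(k \right)} = 1$
$\left(-16427 + \left(\frac{22357}{G{\left(65 \right)}} - \frac{12447}{-4294}\right)\right) \left(-4574 + 25394\right) = \left(-16427 + \left(\frac{22357}{1} - \frac{12447}{-4294}\right)\right) \left(-4574 + 25394\right) = \left(-16427 + \left(22357 \cdot 1 - - \frac{12447}{4294}\right)\right) 20820 = \left(-16427 + \left(22357 + \frac{12447}{4294}\right)\right) 20820 = \left(-16427 + \frac{96013405}{4294}\right) 20820 = \frac{25475867}{4294} \cdot 20820 = \frac{265203775470}{2147}$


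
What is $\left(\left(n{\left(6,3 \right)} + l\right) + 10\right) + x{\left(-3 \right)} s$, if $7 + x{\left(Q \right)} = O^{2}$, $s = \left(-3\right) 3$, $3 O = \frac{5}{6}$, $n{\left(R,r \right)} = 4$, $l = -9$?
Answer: $\frac{2423}{36} \approx 67.306$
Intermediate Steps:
$O = \frac{5}{18}$ ($O = \frac{5 \cdot \frac{1}{6}}{3} = \frac{1}{3} \cdot \frac{5}{6} = \frac{5}{18} \approx 0.27778$)
$s = -9$
$x{\left(Q \right)} = - \frac{2243}{324}$ ($x{\left(Q \right)} = -7 + \left(\frac{5}{18}\right)^{2} = -7 + \frac{25}{324} = - \frac{2243}{324}$)
$\left(\left(n{\left(6,3 \right)} + l\right) + 10\right) + x{\left(-3 \right)} s = \left(\left(4 - 9\right) + 10\right) - - \frac{2243}{36} = \left(-5 + 10\right) + \frac{2243}{36} = 5 + \frac{2243}{36} = \frac{2423}{36}$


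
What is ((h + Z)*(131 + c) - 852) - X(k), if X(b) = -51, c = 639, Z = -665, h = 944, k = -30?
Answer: 214029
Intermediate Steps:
((h + Z)*(131 + c) - 852) - X(k) = ((944 - 665)*(131 + 639) - 852) - 1*(-51) = (279*770 - 852) + 51 = (214830 - 852) + 51 = 213978 + 51 = 214029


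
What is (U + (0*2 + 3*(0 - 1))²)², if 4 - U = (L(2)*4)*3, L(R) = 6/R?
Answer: 529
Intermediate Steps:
U = -32 (U = 4 - (6/2)*4*3 = 4 - (6*(½))*4*3 = 4 - 3*4*3 = 4 - 12*3 = 4 - 1*36 = 4 - 36 = -32)
(U + (0*2 + 3*(0 - 1))²)² = (-32 + (0*2 + 3*(0 - 1))²)² = (-32 + (0 + 3*(-1))²)² = (-32 + (0 - 3)²)² = (-32 + (-3)²)² = (-32 + 9)² = (-23)² = 529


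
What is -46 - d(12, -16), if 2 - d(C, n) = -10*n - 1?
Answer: 111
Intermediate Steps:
d(C, n) = 3 + 10*n (d(C, n) = 2 - (-10*n - 1) = 2 - (-1 - 10*n) = 2 + (1 + 10*n) = 3 + 10*n)
-46 - d(12, -16) = -46 - (3 + 10*(-16)) = -46 - (3 - 160) = -46 - 1*(-157) = -46 + 157 = 111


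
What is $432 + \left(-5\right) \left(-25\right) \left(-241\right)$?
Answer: $-29693$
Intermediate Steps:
$432 + \left(-5\right) \left(-25\right) \left(-241\right) = 432 + 125 \left(-241\right) = 432 - 30125 = -29693$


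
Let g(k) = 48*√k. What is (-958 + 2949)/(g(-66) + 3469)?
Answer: 6906779/12186025 - 95568*I*√66/12186025 ≈ 0.56678 - 0.063712*I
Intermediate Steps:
(-958 + 2949)/(g(-66) + 3469) = (-958 + 2949)/(48*√(-66) + 3469) = 1991/(48*(I*√66) + 3469) = 1991/(48*I*√66 + 3469) = 1991/(3469 + 48*I*√66)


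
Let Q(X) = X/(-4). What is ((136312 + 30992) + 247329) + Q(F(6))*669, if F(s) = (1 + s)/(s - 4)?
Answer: 3312381/8 ≈ 4.1405e+5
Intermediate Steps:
F(s) = (1 + s)/(-4 + s)
Q(X) = -X/4 (Q(X) = X*(-1/4) = -X/4)
((136312 + 30992) + 247329) + Q(F(6))*669 = ((136312 + 30992) + 247329) - (1 + 6)/(4*(-4 + 6))*669 = (167304 + 247329) - 7/(4*2)*669 = 414633 - 7/8*669 = 414633 - 4683/8 = 3312381/8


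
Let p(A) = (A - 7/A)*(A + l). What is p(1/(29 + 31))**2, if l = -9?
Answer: 184477813872121/12960000 ≈ 1.4234e+7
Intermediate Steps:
p(A) = (-9 + A)*(A - 7/A) (p(A) = (A - 7/A)*(A - 9) = (A - 7/A)*(-9 + A) = (-9 + A)*(A - 7/A))
p(1/(29 + 31))**2 = (-7 + (1/(29 + 31))**2 - 9/(29 + 31) + 63/(1/(29 + 31)))**2 = (-7 + (1/60)**2 - 9/60 + 63/(1/60))**2 = (-7 + (1/60)**2 - 9*1/60 + 63/(1/60))**2 = (-7 + 1/3600 - 3/20 + 63*60)**2 = (-7 + 1/3600 - 3/20 + 3780)**2 = (13582261/3600)**2 = 184477813872121/12960000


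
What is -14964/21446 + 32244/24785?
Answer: 160311042/265769555 ≈ 0.60320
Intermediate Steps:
-14964/21446 + 32244/24785 = -14964*1/21446 + 32244*(1/24785) = -7482/10723 + 32244/24785 = 160311042/265769555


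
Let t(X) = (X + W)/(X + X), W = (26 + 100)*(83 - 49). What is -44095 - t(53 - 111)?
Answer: -2555397/58 ≈ -44059.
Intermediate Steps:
W = 4284 (W = 126*34 = 4284)
t(X) = (4284 + X)/(2*X) (t(X) = (X + 4284)/(X + X) = (4284 + X)/((2*X)) = (4284 + X)*(1/(2*X)) = (4284 + X)/(2*X))
-44095 - t(53 - 111) = -44095 - (4284 + (53 - 111))/(2*(53 - 111)) = -44095 - (4284 - 58)/(2*(-58)) = -44095 - (-1)*4226/(2*58) = -44095 - 1*(-2113/58) = -44095 + 2113/58 = -2555397/58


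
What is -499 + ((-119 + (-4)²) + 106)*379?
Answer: 638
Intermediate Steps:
-499 + ((-119 + (-4)²) + 106)*379 = -499 + ((-119 + 16) + 106)*379 = -499 + (-103 + 106)*379 = -499 + 3*379 = -499 + 1137 = 638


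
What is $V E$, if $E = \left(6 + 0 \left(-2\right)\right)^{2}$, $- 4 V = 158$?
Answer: $-1422$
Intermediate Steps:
$V = - \frac{79}{2}$ ($V = \left(- \frac{1}{4}\right) 158 = - \frac{79}{2} \approx -39.5$)
$E = 36$ ($E = \left(6 + 0\right)^{2} = 6^{2} = 36$)
$V E = \left(- \frac{79}{2}\right) 36 = -1422$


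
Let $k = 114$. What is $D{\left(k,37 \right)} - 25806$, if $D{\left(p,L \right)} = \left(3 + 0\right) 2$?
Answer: $-25800$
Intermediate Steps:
$D{\left(p,L \right)} = 6$ ($D{\left(p,L \right)} = 3 \cdot 2 = 6$)
$D{\left(k,37 \right)} - 25806 = 6 - 25806 = -25800$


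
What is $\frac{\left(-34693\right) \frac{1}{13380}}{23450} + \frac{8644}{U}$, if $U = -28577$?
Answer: $- \frac{2713141505861}{8966348097000} \approx -0.30259$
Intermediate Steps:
$\frac{\left(-34693\right) \frac{1}{13380}}{23450} + \frac{8644}{U} = \frac{\left(-34693\right) \frac{1}{13380}}{23450} + \frac{8644}{-28577} = \left(-34693\right) \frac{1}{13380} \cdot \frac{1}{23450} + 8644 \left(- \frac{1}{28577}\right) = \left(- \frac{34693}{13380}\right) \frac{1}{23450} - \frac{8644}{28577} = - \frac{34693}{313761000} - \frac{8644}{28577} = - \frac{2713141505861}{8966348097000}$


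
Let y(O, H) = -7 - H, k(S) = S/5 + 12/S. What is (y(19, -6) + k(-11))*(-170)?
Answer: 8024/11 ≈ 729.45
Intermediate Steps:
k(S) = 12/S + S/5 (k(S) = S*(1/5) + 12/S = S/5 + 12/S = 12/S + S/5)
(y(19, -6) + k(-11))*(-170) = ((-7 - 1*(-6)) + (12/(-11) + (1/5)*(-11)))*(-170) = ((-7 + 6) + (12*(-1/11) - 11/5))*(-170) = (-1 + (-12/11 - 11/5))*(-170) = (-1 - 181/55)*(-170) = -236/55*(-170) = 8024/11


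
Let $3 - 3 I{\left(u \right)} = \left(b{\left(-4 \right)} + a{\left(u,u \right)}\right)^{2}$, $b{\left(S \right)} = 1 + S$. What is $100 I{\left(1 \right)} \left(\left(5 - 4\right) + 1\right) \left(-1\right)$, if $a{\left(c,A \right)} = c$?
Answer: $\frac{200}{3} \approx 66.667$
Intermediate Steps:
$I{\left(u \right)} = 1 - \frac{\left(-3 + u\right)^{2}}{3}$ ($I{\left(u \right)} = 1 - \frac{\left(\left(1 - 4\right) + u\right)^{2}}{3} = 1 - \frac{\left(-3 + u\right)^{2}}{3}$)
$100 I{\left(1 \right)} \left(\left(5 - 4\right) + 1\right) \left(-1\right) = 100 \left(1 - \frac{\left(-3 + 1\right)^{2}}{3}\right) \left(\left(5 - 4\right) + 1\right) \left(-1\right) = 100 \left(1 - \frac{\left(-2\right)^{2}}{3}\right) \left(1 + 1\right) \left(-1\right) = 100 \left(1 - \frac{4}{3}\right) 2 \left(-1\right) = 100 \left(1 - \frac{4}{3}\right) \left(-2\right) = 100 \left(- \frac{1}{3}\right) \left(-2\right) = \left(- \frac{100}{3}\right) \left(-2\right) = \frac{200}{3}$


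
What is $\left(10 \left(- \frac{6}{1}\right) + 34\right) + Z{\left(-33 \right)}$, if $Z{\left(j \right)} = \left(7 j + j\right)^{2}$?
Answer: $69670$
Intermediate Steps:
$Z{\left(j \right)} = 64 j^{2}$ ($Z{\left(j \right)} = \left(8 j\right)^{2} = 64 j^{2}$)
$\left(10 \left(- \frac{6}{1}\right) + 34\right) + Z{\left(-33 \right)} = \left(10 \left(- \frac{6}{1}\right) + 34\right) + 64 \left(-33\right)^{2} = \left(10 \left(\left(-6\right) 1\right) + 34\right) + 64 \cdot 1089 = \left(10 \left(-6\right) + 34\right) + 69696 = \left(-60 + 34\right) + 69696 = -26 + 69696 = 69670$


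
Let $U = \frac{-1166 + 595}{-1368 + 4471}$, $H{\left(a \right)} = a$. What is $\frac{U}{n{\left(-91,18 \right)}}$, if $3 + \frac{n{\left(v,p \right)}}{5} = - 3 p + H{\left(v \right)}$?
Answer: $\frac{571}{2296220} \approx 0.00024867$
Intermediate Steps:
$n{\left(v,p \right)} = -15 - 15 p + 5 v$ ($n{\left(v,p \right)} = -15 + 5 \left(- 3 p + v\right) = -15 + 5 \left(v - 3 p\right) = -15 - \left(- 5 v + 15 p\right) = -15 - 15 p + 5 v$)
$U = - \frac{571}{3103} \approx -0.18402$
$\frac{U}{n{\left(-91,18 \right)}} = - \frac{571}{3103 \left(-15 - 270 + 5 \left(-91\right)\right)} = - \frac{571}{3103 \left(-15 - 270 - 455\right)} = - \frac{571}{3103 \left(-740\right)} = \left(- \frac{571}{3103}\right) \left(- \frac{1}{740}\right) = \frac{571}{2296220}$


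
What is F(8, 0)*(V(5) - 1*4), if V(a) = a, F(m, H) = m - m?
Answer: 0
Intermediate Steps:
F(m, H) = 0
F(8, 0)*(V(5) - 1*4) = 0*(5 - 1*4) = 0*(5 - 4) = 0*1 = 0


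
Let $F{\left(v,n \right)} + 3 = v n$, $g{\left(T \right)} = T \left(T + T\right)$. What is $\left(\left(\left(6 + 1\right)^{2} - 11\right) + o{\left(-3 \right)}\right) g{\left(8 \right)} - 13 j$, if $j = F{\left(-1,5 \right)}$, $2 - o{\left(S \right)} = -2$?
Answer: $5480$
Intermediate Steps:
$o{\left(S \right)} = 4$ ($o{\left(S \right)} = 2 - -2 = 2 + 2 = 4$)
$g{\left(T \right)} = 2 T^{2}$ ($g{\left(T \right)} = T 2 T = 2 T^{2}$)
$F{\left(v,n \right)} = -3 + n v$ ($F{\left(v,n \right)} = -3 + v n = -3 + n v$)
$j = -8$ ($j = -3 + 5 \left(-1\right) = -3 - 5 = -8$)
$\left(\left(\left(6 + 1\right)^{2} - 11\right) + o{\left(-3 \right)}\right) g{\left(8 \right)} - 13 j = \left(\left(\left(6 + 1\right)^{2} - 11\right) + 4\right) 2 \cdot 8^{2} - -104 = \left(\left(7^{2} - 11\right) + 4\right) 2 \cdot 64 + 104 = \left(\left(49 - 11\right) + 4\right) 128 + 104 = \left(38 + 4\right) 128 + 104 = 42 \cdot 128 + 104 = 5376 + 104 = 5480$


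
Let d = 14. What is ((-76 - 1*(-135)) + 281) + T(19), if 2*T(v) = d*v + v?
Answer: 965/2 ≈ 482.50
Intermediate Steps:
T(v) = 15*v/2 (T(v) = (14*v + v)/2 = (15*v)/2 = 15*v/2)
((-76 - 1*(-135)) + 281) + T(19) = ((-76 - 1*(-135)) + 281) + (15/2)*19 = ((-76 + 135) + 281) + 285/2 = (59 + 281) + 285/2 = 340 + 285/2 = 965/2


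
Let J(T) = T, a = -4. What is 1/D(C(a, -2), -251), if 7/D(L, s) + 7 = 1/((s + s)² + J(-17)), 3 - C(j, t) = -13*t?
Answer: -1763908/1763909 ≈ -1.0000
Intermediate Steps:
C(j, t) = 3 + 13*t (C(j, t) = 3 - (-13)*t = 3 + 13*t)
D(L, s) = 7/(-7 + 1/(-17 + 4*s²)) (D(L, s) = 7/(-7 + 1/((s + s)² - 17)) = 7/(-7 + 1/((2*s)² - 17)) = 7/(-7 + 1/(4*s² - 17)) = 7/(-7 + 1/(-17 + 4*s²)))
1/D(C(a, -2), -251) = 1/(7*(17 - 4*(-251)²)/(4*(-30 + 7*(-251)²))) = 1/(7*(17 - 4*63001)/(4*(-30 + 7*63001))) = 1/(7*(17 - 252004)/(4*(-30 + 441007))) = 1/((7/4)*(-251987)/440977) = 1/((7/4)*(1/440977)*(-251987)) = 1/(-1763909/1763908) = -1763908/1763909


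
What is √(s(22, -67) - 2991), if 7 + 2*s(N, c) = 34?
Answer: I*√11910/2 ≈ 54.566*I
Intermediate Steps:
s(N, c) = 27/2 (s(N, c) = -7/2 + (½)*34 = -7/2 + 17 = 27/2)
√(s(22, -67) - 2991) = √(27/2 - 2991) = √(-5955/2) = I*√11910/2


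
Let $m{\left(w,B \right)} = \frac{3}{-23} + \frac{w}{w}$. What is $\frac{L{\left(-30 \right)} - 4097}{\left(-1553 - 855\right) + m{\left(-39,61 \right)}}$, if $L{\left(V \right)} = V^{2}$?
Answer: $\frac{73531}{55364} \approx 1.3281$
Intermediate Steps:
$m{\left(w,B \right)} = \frac{20}{23}$ ($m{\left(w,B \right)} = 3 \left(- \frac{1}{23}\right) + 1 = - \frac{3}{23} + 1 = \frac{20}{23}$)
$\frac{L{\left(-30 \right)} - 4097}{\left(-1553 - 855\right) + m{\left(-39,61 \right)}} = \frac{\left(-30\right)^{2} - 4097}{\left(-1553 - 855\right) + \frac{20}{23}} = \frac{900 - 4097}{\left(-1553 - 855\right) + \frac{20}{23}} = - \frac{3197}{-2408 + \frac{20}{23}} = - \frac{3197}{- \frac{55364}{23}} = \left(-3197\right) \left(- \frac{23}{55364}\right) = \frac{73531}{55364}$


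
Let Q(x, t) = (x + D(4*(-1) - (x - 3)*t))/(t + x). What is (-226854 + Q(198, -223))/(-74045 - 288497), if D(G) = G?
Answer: 5715029/9063550 ≈ 0.63055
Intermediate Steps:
Q(x, t) = (-4 + x - t*(-3 + x))/(t + x) (Q(x, t) = (x + (4*(-1) - (x - 3)*t))/(t + x) = (x + (-4 - (-3 + x)*t))/(t + x) = (x + (-4 - t*(-3 + x)))/(t + x) = (-4 + x - t*(-3 + x))/(t + x))
(-226854 + Q(198, -223))/(-74045 - 288497) = (-226854 + (-4 + 198 + 3*(-223) - 1*(-223)*198)/(-223 + 198))/(-74045 - 288497) = (-226854 + (-4 + 198 - 669 + 44154)/(-25))/(-362542) = (-226854 - 1/25*43679)*(-1/362542) = (-226854 - 43679/25)*(-1/362542) = -5715029/25*(-1/362542) = 5715029/9063550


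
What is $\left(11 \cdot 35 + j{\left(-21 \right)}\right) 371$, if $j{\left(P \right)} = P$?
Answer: $135044$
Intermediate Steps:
$\left(11 \cdot 35 + j{\left(-21 \right)}\right) 371 = \left(11 \cdot 35 - 21\right) 371 = \left(385 - 21\right) 371 = 364 \cdot 371 = 135044$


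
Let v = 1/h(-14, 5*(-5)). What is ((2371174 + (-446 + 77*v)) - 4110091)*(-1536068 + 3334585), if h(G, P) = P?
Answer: -78206986602584/25 ≈ -3.1283e+12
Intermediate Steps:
v = -1/25 (v = 1/(5*(-5)) = 1/(-25) = -1/25 ≈ -0.040000)
((2371174 + (-446 + 77*v)) - 4110091)*(-1536068 + 3334585) = ((2371174 + (-446 + 77*(-1/25))) - 4110091)*(-1536068 + 3334585) = ((2371174 + (-446 - 77/25)) - 4110091)*1798517 = ((2371174 - 11227/25) - 4110091)*1798517 = (59268123/25 - 4110091)*1798517 = -43484152/25*1798517 = -78206986602584/25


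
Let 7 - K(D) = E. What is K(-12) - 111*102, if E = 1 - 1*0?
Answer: -11316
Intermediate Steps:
E = 1 (E = 1 + 0 = 1)
K(D) = 6 (K(D) = 7 - 1*1 = 7 - 1 = 6)
K(-12) - 111*102 = 6 - 111*102 = 6 - 11322 = -11316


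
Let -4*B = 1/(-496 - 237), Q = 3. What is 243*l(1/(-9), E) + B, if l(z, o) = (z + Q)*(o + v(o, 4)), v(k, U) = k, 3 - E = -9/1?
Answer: 49398337/2932 ≈ 16848.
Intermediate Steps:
B = 1/2932 (B = -1/(4*(-496 - 237)) = -¼/(-733) = -¼*(-1/733) = 1/2932 ≈ 0.00034106)
E = 12 (E = 3 - (-9)/1 = 3 - (-9) = 3 - 1*(-9) = 3 + 9 = 12)
l(z, o) = 2*o*(3 + z) (l(z, o) = (z + 3)*(o + o) = (3 + z)*(2*o) = 2*o*(3 + z))
243*l(1/(-9), E) + B = 243*(2*12*(3 + 1/(-9))) + 1/2932 = 243*(2*12*(3 - ⅑)) + 1/2932 = 243*(2*12*(26/9)) + 1/2932 = 243*(208/3) + 1/2932 = 16848 + 1/2932 = 49398337/2932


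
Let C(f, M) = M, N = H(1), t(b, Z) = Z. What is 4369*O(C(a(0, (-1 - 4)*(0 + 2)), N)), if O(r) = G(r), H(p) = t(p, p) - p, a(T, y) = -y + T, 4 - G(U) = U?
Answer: 17476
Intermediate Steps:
G(U) = 4 - U
a(T, y) = T - y
H(p) = 0 (H(p) = p - p = 0)
N = 0
O(r) = 4 - r
4369*O(C(a(0, (-1 - 4)*(0 + 2)), N)) = 4369*(4 - 1*0) = 4369*(4 + 0) = 4369*4 = 17476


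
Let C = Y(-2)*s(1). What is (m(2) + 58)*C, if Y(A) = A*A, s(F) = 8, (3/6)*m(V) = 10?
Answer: 2496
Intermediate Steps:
m(V) = 20 (m(V) = 2*10 = 20)
Y(A) = A²
C = 32 (C = (-2)²*8 = 4*8 = 32)
(m(2) + 58)*C = (20 + 58)*32 = 78*32 = 2496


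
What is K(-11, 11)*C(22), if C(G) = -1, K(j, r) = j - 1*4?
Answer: 15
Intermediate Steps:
K(j, r) = -4 + j (K(j, r) = j - 4 = -4 + j)
K(-11, 11)*C(22) = (-4 - 11)*(-1) = -15*(-1) = 15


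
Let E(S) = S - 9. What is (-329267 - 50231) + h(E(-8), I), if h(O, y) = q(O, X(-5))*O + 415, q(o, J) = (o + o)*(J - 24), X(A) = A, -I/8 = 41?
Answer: -395845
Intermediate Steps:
I = -328 (I = -8*41 = -328)
q(o, J) = 2*o*(-24 + J) (q(o, J) = (2*o)*(-24 + J) = 2*o*(-24 + J))
E(S) = -9 + S
h(O, y) = 415 - 58*O² (h(O, y) = (2*O*(-24 - 5))*O + 415 = (2*O*(-29))*O + 415 = (-58*O)*O + 415 = -58*O² + 415 = 415 - 58*O²)
(-329267 - 50231) + h(E(-8), I) = (-329267 - 50231) + (415 - 58*(-9 - 8)²) = -379498 + (415 - 58*(-17)²) = -379498 + (415 - 58*289) = -379498 + (415 - 16762) = -379498 - 16347 = -395845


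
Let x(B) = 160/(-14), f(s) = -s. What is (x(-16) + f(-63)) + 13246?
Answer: 93083/7 ≈ 13298.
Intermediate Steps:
x(B) = -80/7 (x(B) = 160*(-1/14) = -80/7)
(x(-16) + f(-63)) + 13246 = (-80/7 - 1*(-63)) + 13246 = (-80/7 + 63) + 13246 = 361/7 + 13246 = 93083/7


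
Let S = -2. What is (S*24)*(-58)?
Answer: 2784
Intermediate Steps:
(S*24)*(-58) = -2*24*(-58) = -48*(-58) = 2784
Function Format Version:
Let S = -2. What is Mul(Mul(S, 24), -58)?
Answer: 2784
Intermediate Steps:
Mul(Mul(S, 24), -58) = Mul(Mul(-2, 24), -58) = Mul(-48, -58) = 2784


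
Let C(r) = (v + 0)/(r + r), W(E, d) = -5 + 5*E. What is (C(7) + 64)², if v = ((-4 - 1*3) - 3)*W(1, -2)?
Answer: 4096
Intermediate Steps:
v = 0 (v = ((-4 - 1*3) - 3)*(-5 + 5*1) = ((-4 - 3) - 3)*(-5 + 5) = (-7 - 3)*0 = -10*0 = 0)
C(r) = 0 (C(r) = (0 + 0)/(r + r) = 0/((2*r)) = 0*(1/(2*r)) = 0)
(C(7) + 64)² = (0 + 64)² = 64² = 4096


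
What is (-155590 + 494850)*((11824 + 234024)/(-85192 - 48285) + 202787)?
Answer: 9182802852972260/133477 ≈ 6.8797e+10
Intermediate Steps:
(-155590 + 494850)*((11824 + 234024)/(-85192 - 48285) + 202787) = 339260*(245848/(-133477) + 202787) = 339260*(245848*(-1/133477) + 202787) = 339260*(-245848/133477 + 202787) = 339260*(27067154551/133477) = 9182802852972260/133477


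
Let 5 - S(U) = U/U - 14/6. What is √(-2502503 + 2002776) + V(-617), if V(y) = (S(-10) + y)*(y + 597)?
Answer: 36640/3 + I*√499727 ≈ 12213.0 + 706.91*I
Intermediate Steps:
S(U) = 19/3 (S(U) = 5 - (U/U - 14/6) = 5 - (1 - 14*⅙) = 5 - (1 - 7/3) = 5 - 1*(-4/3) = 5 + 4/3 = 19/3)
V(y) = (597 + y)*(19/3 + y) (V(y) = (19/3 + y)*(y + 597) = (19/3 + y)*(597 + y) = (597 + y)*(19/3 + y))
√(-2502503 + 2002776) + V(-617) = √(-2502503 + 2002776) + (3781 + (-617)² + (1810/3)*(-617)) = √(-499727) + (3781 + 380689 - 1116770/3) = I*√499727 + 36640/3 = 36640/3 + I*√499727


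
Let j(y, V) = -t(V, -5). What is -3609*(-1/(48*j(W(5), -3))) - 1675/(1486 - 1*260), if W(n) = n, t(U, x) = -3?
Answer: 232413/9808 ≈ 23.696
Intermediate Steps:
j(y, V) = 3 (j(y, V) = -1*(-3) = 3)
-3609*(-1/(48*j(W(5), -3))) - 1675/(1486 - 1*260) = -3609/((-48*3)) - 1675/(1486 - 1*260) = -3609/(-144) - 1675/(1486 - 260) = -3609*(-1/144) - 1675/1226 = 401/16 - 1675*1/1226 = 401/16 - 1675/1226 = 232413/9808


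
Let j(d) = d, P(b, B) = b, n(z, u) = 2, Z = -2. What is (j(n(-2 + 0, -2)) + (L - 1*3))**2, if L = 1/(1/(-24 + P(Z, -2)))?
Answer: 729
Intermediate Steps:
L = -26 (L = 1/(1/(-24 - 2)) = 1/(1/(-26)) = 1/(-1/26) = -26)
(j(n(-2 + 0, -2)) + (L - 1*3))**2 = (2 + (-26 - 1*3))**2 = (2 + (-26 - 3))**2 = (2 - 29)**2 = (-27)**2 = 729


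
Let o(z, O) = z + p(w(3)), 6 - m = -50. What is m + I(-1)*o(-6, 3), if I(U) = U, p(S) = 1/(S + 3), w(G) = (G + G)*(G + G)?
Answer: 2417/39 ≈ 61.974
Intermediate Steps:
m = 56 (m = 6 - 1*(-50) = 6 + 50 = 56)
w(G) = 4*G² (w(G) = (2*G)*(2*G) = 4*G²)
p(S) = 1/(3 + S)
o(z, O) = 1/39 + z (o(z, O) = z + 1/(3 + 4*3²) = z + 1/(3 + 4*9) = z + 1/(3 + 36) = z + 1/39 = 1/39 + z)
m + I(-1)*o(-6, 3) = 56 - (1/39 - 6) = 56 - 1*(-233/39) = 56 + 233/39 = 2417/39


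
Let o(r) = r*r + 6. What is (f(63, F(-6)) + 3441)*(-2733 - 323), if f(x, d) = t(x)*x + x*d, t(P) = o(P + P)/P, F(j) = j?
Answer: -57895920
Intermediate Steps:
o(r) = 6 + r² (o(r) = r² + 6 = 6 + r²)
t(P) = (6 + 4*P²)/P (t(P) = (6 + (P + P)²)/P = (6 + (2*P)²)/P = (6 + 4*P²)/P)
f(x, d) = d*x + x*(4*x + 6/x) (f(x, d) = (4*x + 6/x)*x + x*d = x*(4*x + 6/x) + d*x = d*x + x*(4*x + 6/x))
(f(63, F(-6)) + 3441)*(-2733 - 323) = ((6 + 4*63² - 6*63) + 3441)*(-2733 - 323) = ((6 + 4*3969 - 378) + 3441)*(-3056) = ((6 + 15876 - 378) + 3441)*(-3056) = (15504 + 3441)*(-3056) = 18945*(-3056) = -57895920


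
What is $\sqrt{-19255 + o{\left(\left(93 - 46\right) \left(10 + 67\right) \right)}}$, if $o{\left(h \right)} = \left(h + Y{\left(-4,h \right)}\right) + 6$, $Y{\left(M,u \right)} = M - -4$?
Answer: $i \sqrt{15630} \approx 125.02 i$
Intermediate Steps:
$Y{\left(M,u \right)} = 4 + M$ ($Y{\left(M,u \right)} = M + 4 = 4 + M$)
$o{\left(h \right)} = 6 + h$ ($o{\left(h \right)} = \left(h + \left(4 - 4\right)\right) + 6 = \left(h + 0\right) + 6 = h + 6 = 6 + h$)
$\sqrt{-19255 + o{\left(\left(93 - 46\right) \left(10 + 67\right) \right)}} = \sqrt{-19255 + \left(6 + \left(93 - 46\right) \left(10 + 67\right)\right)} = \sqrt{-19255 + \left(6 + 47 \cdot 77\right)} = \sqrt{-19255 + \left(6 + 3619\right)} = \sqrt{-19255 + 3625} = \sqrt{-15630} = i \sqrt{15630}$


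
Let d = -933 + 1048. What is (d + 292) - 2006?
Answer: -1599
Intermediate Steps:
d = 115
(d + 292) - 2006 = (115 + 292) - 2006 = 407 - 2006 = -1599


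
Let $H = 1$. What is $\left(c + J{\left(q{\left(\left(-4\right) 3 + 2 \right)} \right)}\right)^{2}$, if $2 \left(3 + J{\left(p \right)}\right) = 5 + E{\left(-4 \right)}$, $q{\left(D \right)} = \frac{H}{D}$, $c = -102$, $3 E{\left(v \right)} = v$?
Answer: $\frac{383161}{36} \approx 10643.0$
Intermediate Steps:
$E{\left(v \right)} = \frac{v}{3}$
$q{\left(D \right)} = \frac{1}{D}$ ($q{\left(D \right)} = 1 \frac{1}{D} = \frac{1}{D}$)
$J{\left(p \right)} = - \frac{7}{6}$ ($J{\left(p \right)} = -3 + \frac{5 + \frac{1}{3} \left(-4\right)}{2} = -3 + \frac{5 - \frac{4}{3}}{2} = -3 + \frac{1}{2} \cdot \frac{11}{3} = -3 + \frac{11}{6} = - \frac{7}{6}$)
$\left(c + J{\left(q{\left(\left(-4\right) 3 + 2 \right)} \right)}\right)^{2} = \left(-102 - \frac{7}{6}\right)^{2} = \left(- \frac{619}{6}\right)^{2} = \frac{383161}{36}$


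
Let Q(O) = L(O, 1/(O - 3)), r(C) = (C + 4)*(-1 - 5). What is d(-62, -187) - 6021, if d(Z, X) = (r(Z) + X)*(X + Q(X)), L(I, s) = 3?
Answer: -35645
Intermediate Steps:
r(C) = -24 - 6*C (r(C) = (4 + C)*(-6) = -24 - 6*C)
Q(O) = 3
d(Z, X) = (3 + X)*(-24 + X - 6*Z) (d(Z, X) = ((-24 - 6*Z) + X)*(X + 3) = (-24 + X - 6*Z)*(3 + X) = (3 + X)*(-24 + X - 6*Z))
d(-62, -187) - 6021 = (-72 + (-187)² - 21*(-187) - 18*(-62) - 6*(-187)*(-62)) - 6021 = (-72 + 34969 + 3927 + 1116 - 69564) - 6021 = -29624 - 6021 = -35645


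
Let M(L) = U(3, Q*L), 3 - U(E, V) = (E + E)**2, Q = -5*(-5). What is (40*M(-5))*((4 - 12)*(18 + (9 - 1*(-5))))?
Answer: 337920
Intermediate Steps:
Q = 25
U(E, V) = 3 - 4*E**2 (U(E, V) = 3 - (E + E)**2 = 3 - (2*E)**2 = 3 - 4*E**2)
M(L) = -33 (M(L) = 3 - 4*3**2 = 3 - 4*9 = 3 - 36 = -33)
(40*M(-5))*((4 - 12)*(18 + (9 - 1*(-5)))) = (40*(-33))*((4 - 12)*(18 + (9 - 1*(-5)))) = -(-10560)*(18 + (9 + 5)) = -(-10560)*(18 + 14) = -(-10560)*32 = -1320*(-256) = 337920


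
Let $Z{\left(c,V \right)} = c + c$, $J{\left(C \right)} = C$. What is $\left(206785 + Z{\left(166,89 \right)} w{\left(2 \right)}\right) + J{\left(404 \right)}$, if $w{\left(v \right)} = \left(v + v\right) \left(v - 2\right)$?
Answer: $207189$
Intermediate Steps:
$Z{\left(c,V \right)} = 2 c$
$w{\left(v \right)} = 2 v \left(-2 + v\right)$
$\left(206785 + Z{\left(166,89 \right)} w{\left(2 \right)}\right) + J{\left(404 \right)} = \left(206785 + 2 \cdot 166 \cdot 2 \cdot 2 \left(-2 + 2\right)\right) + 404 = \left(206785 + 332 \cdot 2 \cdot 2 \cdot 0\right) + 404 = \left(206785 + 332 \cdot 0\right) + 404 = \left(206785 + 0\right) + 404 = 206785 + 404 = 207189$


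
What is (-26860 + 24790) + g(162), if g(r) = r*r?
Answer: 24174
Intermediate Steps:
g(r) = r²
(-26860 + 24790) + g(162) = (-26860 + 24790) + 162² = -2070 + 26244 = 24174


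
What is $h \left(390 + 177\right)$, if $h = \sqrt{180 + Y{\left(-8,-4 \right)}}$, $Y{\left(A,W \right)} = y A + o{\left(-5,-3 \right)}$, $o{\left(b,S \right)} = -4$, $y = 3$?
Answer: $1134 \sqrt{38} \approx 6990.4$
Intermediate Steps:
$Y{\left(A,W \right)} = -4 + 3 A$ ($Y{\left(A,W \right)} = 3 A - 4 = -4 + 3 A$)
$h = 2 \sqrt{38}$ ($h = \sqrt{180 + \left(-4 + 3 \left(-8\right)\right)} = \sqrt{180 - 28} = \sqrt{152} = 2 \sqrt{38} \approx 12.329$)
$h \left(390 + 177\right) = 2 \sqrt{38} \left(390 + 177\right) = 2 \sqrt{38} \cdot 567 = 1134 \sqrt{38}$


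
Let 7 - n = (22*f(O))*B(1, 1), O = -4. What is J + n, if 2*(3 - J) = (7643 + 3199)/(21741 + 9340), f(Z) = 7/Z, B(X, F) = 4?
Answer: 5091863/31081 ≈ 163.83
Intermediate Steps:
J = 87822/31081 (J = 3 - (7643 + 3199)/(2*(21741 + 9340)) = 3 - 5421/31081 = 87822/31081 ≈ 2.8256)
n = 161 (n = 7 - 22*(7/(-4))*4 = 7 - 22*(7*(-¼))*4 = 7 - 22*(-7/4)*4 = 7 - (-77)*4/2 = 7 - 1*(-154) = 7 + 154 = 161)
J + n = 87822/31081 + 161 = 5091863/31081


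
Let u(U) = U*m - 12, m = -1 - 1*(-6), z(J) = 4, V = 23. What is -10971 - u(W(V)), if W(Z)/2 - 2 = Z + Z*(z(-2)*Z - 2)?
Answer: -31909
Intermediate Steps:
m = 5 (m = -1 + 6 = 5)
W(Z) = 4 + 2*Z + 2*Z*(-2 + 4*Z) (W(Z) = 4 + 2*(Z + Z*(4*Z - 2)) = 4 + 2*(Z + Z*(-2 + 4*Z)) = 4 + (2*Z + 2*Z*(-2 + 4*Z)) = 4 + 2*Z + 2*Z*(-2 + 4*Z))
u(U) = -12 + 5*U (u(U) = U*5 - 12 = 5*U - 12 = -12 + 5*U)
-10971 - u(W(V)) = -10971 - (-12 + 5*(4 - 2*23 + 8*23**2)) = -10971 - (-12 + 5*(4 - 46 + 8*529)) = -10971 - (-12 + 5*(4 - 46 + 4232)) = -10971 - (-12 + 5*4190) = -10971 - (-12 + 20950) = -10971 - 1*20938 = -10971 - 20938 = -31909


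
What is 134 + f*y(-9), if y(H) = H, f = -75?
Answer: 809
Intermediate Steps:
134 + f*y(-9) = 134 - 75*(-9) = 134 + 675 = 809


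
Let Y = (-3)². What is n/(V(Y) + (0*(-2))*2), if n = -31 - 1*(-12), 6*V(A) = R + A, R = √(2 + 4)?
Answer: -342/25 + 38*√6/25 ≈ -9.9568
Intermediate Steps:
Y = 9
R = √6 ≈ 2.4495
V(A) = A/6 + √6/6 (V(A) = (√6 + A)/6 = (A + √6)/6 = A/6 + √6/6)
n = -19 (n = -31 + 12 = -19)
n/(V(Y) + (0*(-2))*2) = -19/(((⅙)*9 + √6/6) + (0*(-2))*2) = -19/((3/2 + √6/6) + 0*2) = -19/((3/2 + √6/6) + 0) = -19/(3/2 + √6/6)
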